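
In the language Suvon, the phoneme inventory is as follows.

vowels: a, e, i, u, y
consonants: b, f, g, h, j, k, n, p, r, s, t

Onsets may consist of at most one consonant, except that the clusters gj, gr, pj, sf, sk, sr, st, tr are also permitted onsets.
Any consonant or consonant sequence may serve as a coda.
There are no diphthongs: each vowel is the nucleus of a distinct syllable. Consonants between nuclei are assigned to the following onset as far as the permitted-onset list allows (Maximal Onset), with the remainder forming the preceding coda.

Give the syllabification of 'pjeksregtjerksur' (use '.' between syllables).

pjek.sregt.jerk.sur

Vowels present: e, e, e, u; each is a nucleus, giving 4 syllables.
V1 /e/ – V2 /e/: /ksr/ splits as /k/ + /sr/ (/sr/ is the longest suffix that is a licit onset).
V2 /e/ – V3 /e/: /gtj/ splits as /gt/ + /j/ (/j/ is the longest suffix that is a licit onset).
V3 /e/ – V4 /u/: /rks/ splits as /rk/ + /s/ (/s/ is the longest suffix that is a licit onset).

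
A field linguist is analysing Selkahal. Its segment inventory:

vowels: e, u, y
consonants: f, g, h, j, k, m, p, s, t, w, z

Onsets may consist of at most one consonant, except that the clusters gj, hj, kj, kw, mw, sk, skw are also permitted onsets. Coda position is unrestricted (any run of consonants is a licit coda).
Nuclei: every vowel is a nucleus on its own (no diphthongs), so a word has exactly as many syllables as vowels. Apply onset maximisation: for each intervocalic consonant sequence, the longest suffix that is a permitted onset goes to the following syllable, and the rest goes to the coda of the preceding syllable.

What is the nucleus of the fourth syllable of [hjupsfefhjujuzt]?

The vowels are u, e, u, u — 4 nuclei, so 4 syllables.
The fourth nucleus (vowel 4 from the left) is /u/.

u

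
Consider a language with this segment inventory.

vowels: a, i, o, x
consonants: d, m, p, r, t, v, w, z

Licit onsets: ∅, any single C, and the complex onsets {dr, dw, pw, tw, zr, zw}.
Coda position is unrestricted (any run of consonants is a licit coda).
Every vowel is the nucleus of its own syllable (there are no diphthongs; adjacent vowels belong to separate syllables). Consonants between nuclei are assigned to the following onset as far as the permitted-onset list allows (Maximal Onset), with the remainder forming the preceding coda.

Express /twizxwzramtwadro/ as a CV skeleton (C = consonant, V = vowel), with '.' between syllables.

CCV.CVC.CCVC.CCV.CCV

Vowels present: i, x, a, a, o; each is a nucleus, giving 5 syllables.
σ1/σ2 boundary: /z/ → onset of the next syllable (single consonants are always licit onsets).
σ2/σ3 boundary: /wzr/; trying suffixes from longest down, /zr/ is the first permitted one, so coda /w/ | onset /zr/.
σ3/σ4 boundary: /mtw/; trying suffixes from longest down, /tw/ is the first permitted one, so coda /m/ | onset /tw/.
σ4/σ5 boundary: cluster /dr/ — /dr/ is itself a permitted onset, so the whole cluster goes right; preceding coda = ∅.
Result: twi.zxw.zram.twa.dro.
Mapping each syllable to C/V: /twi/ → CCV, /zxw/ → CVC, /zram/ → CCVC, /twa/ → CCV, /dro/ → CCV.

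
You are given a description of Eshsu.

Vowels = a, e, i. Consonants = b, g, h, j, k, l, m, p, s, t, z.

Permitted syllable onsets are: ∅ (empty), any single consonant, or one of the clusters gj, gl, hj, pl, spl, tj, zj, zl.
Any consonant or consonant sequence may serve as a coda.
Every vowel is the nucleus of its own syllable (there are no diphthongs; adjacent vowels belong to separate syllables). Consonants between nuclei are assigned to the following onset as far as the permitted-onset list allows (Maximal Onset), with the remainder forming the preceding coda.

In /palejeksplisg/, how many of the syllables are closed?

Vowels present: a, e, e, i; each is a nucleus, giving 4 syllables.
Between /a/ (V1) and /e/ (V2): /l/ is a single consonant, so it becomes the next onset.
Between /e/ (V2) and /e/ (V3): just /j/ — single C goes to the following onset.
Between /e/ (V3) and /i/ (V4): /kspl/ splits as /k/ + /spl/ (/spl/ is the longest suffix that is a licit onset).
So the parse is pa.le.jek.splisg.
Classifying each syllable: /pa/ (open), /le/ (open), /jek/ (closed), /splisg/ (closed).
Closed syllables: 2.

2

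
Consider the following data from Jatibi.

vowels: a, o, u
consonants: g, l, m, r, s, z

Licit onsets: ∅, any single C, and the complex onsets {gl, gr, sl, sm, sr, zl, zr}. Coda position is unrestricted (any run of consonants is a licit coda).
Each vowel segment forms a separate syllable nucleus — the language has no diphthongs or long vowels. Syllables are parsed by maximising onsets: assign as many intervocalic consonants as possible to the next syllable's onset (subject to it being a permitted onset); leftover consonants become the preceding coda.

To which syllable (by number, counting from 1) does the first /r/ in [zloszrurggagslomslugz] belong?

2

Vowels present: o, u, a, o, u; each is a nucleus, giving 5 syllables.
/o…u/ gap (V1→V2): /szr/ — longest licit onset from the right is /zr/, leaving /s/ as coda.
/u…a/ gap (V2→V3): /rgg/ — longest licit onset from the right is /g/, leaving /rg/ as coda.
/a…o/ gap (V3→V4): /gsl/ splits as /g/ + /sl/ (/sl/ is the longest suffix that is a licit onset).
/o…u/ gap (V4→V5): /msl/ — longest licit onset from the right is /sl/, leaving /m/ as coda.
Syllabification: zlos.zrurg.gag.slom.slugz.
The first /r/ is in the onset of syllable 2 (/zrurg/).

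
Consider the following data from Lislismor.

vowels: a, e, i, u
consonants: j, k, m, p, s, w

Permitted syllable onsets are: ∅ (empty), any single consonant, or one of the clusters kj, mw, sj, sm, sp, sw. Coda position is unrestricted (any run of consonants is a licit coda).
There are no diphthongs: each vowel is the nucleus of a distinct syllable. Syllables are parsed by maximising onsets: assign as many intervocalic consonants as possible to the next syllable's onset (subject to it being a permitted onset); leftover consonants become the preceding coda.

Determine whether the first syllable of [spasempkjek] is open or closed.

open

Vowels present: a, e, e; each is a nucleus, giving 3 syllables.
σ1/σ2 boundary: /s/ is a single consonant, so it becomes the next onset.
σ2/σ3 boundary: /mpkj/; trying suffixes from longest down, /kj/ is the first permitted one, so coda /mp/ | onset /kj/.
Syllabification: spa.semp.kjek.
Syllable 1 is /spa/; it ends in its nucleus with no coda, so it is open.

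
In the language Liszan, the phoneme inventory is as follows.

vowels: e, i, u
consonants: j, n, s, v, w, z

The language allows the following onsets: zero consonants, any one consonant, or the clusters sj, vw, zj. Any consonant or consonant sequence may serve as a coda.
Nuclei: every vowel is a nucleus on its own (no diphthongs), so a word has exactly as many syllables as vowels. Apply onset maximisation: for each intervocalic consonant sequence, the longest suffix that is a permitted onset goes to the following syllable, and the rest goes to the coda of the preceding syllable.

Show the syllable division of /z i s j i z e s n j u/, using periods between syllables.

Vowels present: i, i, e, u; each is a nucleus, giving 4 syllables.
V1 /i/ – V2 /i/: /sj/ — entire cluster is a permitted onset → onset /sj/, coda ∅.
V2 /i/ – V3 /e/: /z/ → onset of the next syllable (single consonants are always licit onsets).
V3 /e/ – V4 /u/: /snj/ — longest licit onset from the right is /j/, leaving /sn/ as coda.

zi.sji.zesn.ju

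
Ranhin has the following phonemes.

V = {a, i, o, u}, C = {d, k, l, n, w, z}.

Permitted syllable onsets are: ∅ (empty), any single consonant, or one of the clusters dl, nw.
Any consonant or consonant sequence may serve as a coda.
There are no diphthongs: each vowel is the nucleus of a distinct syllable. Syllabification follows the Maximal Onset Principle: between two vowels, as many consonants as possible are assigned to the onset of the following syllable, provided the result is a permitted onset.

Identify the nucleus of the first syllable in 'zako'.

a

Vowels present: a, o; each is a nucleus, giving 2 syllables.
The first nucleus (vowel 1 from the left) is /a/.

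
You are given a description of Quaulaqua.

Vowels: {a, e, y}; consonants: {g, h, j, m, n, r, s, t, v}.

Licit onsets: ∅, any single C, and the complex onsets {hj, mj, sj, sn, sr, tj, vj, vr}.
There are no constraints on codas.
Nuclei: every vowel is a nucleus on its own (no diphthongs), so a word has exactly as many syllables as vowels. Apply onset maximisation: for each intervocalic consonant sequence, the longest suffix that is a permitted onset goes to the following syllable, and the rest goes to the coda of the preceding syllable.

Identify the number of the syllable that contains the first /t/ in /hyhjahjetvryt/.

3

Vowels present: y, a, e, y; each is a nucleus, giving 4 syllables.
Between /y/ (V1) and /a/ (V2): cluster /hj/ — /hj/ is itself a permitted onset, so the whole cluster goes right; preceding coda = ∅.
Between /a/ (V2) and /e/ (V3): cluster /hj/ — /hj/ is itself a permitted onset, so the whole cluster goes right; preceding coda = ∅.
Between /e/ (V3) and /y/ (V4): cluster /tvr/ — the longest permitted-onset suffix is /vr/; onset = /vr/, preceding coda = /t/.
So the parse is hy.hja.hjet.vryt.
The first /t/ is in the coda of syllable 3 (/hjet/).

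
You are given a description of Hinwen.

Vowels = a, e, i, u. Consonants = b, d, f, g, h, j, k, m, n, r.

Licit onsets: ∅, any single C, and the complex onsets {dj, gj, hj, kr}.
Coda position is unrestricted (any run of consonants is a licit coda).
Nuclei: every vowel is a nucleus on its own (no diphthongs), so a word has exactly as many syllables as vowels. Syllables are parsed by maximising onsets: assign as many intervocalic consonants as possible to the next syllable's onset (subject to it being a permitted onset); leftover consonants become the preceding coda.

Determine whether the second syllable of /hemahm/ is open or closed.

Vowels present: e, a; each is a nucleus, giving 2 syllables.
Between /e/ (V1) and /a/ (V2): just /m/ — single C goes to the following onset.
Putting it together: he.mahm.
Syllable 2 is /mahm/ with coda /hm/, so it is closed.

closed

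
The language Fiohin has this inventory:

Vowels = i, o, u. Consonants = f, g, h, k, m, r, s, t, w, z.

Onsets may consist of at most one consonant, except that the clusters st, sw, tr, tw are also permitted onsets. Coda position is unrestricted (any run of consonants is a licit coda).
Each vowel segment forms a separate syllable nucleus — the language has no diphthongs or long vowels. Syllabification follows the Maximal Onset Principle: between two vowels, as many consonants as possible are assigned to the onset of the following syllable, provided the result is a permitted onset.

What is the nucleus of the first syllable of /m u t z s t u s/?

The vowels are u, u — 2 nuclei, so 2 syllables.
The first nucleus (vowel 1 from the left) is /u/.

u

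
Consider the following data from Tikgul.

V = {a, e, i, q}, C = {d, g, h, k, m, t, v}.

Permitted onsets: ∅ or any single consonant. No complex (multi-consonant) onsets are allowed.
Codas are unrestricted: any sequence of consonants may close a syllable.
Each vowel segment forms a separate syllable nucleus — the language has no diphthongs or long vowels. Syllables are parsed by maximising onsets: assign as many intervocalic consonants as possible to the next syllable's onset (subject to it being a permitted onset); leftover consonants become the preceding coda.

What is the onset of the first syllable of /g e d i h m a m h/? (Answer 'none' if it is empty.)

g

Vowels present: e, i, a; each is a nucleus, giving 3 syllables.
σ1/σ2 boundary: /d/ is a single consonant, so it becomes the next onset.
σ2/σ3 boundary: /hm/ splits as /h/ + /m/ (/m/ is the longest suffix that is a licit onset).
So the parse is ge.dih.mamh.
Syllable 1 is /ge/: onset /g/, nucleus /e/, coda ∅.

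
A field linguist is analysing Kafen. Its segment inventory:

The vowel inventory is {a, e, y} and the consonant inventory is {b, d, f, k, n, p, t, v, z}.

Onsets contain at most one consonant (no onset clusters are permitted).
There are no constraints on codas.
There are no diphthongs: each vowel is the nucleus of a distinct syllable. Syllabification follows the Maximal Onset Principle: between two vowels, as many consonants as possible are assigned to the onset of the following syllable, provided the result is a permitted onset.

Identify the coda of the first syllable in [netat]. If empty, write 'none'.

The vowels are e, a — 2 nuclei, so 2 syllables.
σ1/σ2 boundary: /t/ is a single consonant, so it becomes the next onset.
Syllabification: ne.tat.
Syllable 1 is /ne/: onset /n/, nucleus /e/, coda ∅.

none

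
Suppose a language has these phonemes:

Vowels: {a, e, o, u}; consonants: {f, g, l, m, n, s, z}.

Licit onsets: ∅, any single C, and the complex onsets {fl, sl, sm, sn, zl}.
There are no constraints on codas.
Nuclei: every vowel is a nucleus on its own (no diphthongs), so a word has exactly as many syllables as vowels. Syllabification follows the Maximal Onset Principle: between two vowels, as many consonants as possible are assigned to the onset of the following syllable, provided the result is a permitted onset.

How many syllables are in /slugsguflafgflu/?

4

Nuclei (vowels): u, u, a, u → 4 syllables.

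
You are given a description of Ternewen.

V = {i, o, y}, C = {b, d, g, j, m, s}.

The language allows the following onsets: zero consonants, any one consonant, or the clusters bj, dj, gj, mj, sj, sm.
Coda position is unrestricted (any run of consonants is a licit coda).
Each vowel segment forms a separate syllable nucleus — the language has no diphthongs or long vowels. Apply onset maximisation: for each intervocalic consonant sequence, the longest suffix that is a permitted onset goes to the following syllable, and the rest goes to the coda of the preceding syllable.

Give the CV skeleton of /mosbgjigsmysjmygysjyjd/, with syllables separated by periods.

The vowels are o, i, y, y, y, y — 6 nuclei, so 6 syllables.
V1 /o/ – V2 /i/: cluster /sbgj/ — the longest permitted-onset suffix is /gj/; onset = /gj/, preceding coda = /sb/.
V2 /i/ – V3 /y/: /gsm/; trying suffixes from longest down, /sm/ is the first permitted one, so coda /g/ | onset /sm/.
V3 /y/ – V4 /y/: /sjm/; trying suffixes from longest down, /m/ is the first permitted one, so coda /sj/ | onset /m/.
V4 /y/ – V5 /y/: /g/ → onset of the next syllable (single consonants are always licit onsets).
V5 /y/ – V6 /y/: cluster /sj/ — /sj/ is itself a permitted onset, so the whole cluster goes right; preceding coda = ∅.
Putting it together: mosb.gjig.smysj.my.gy.sjyjd.
Mapping each syllable to C/V: /mosb/ → CVCC, /gjig/ → CCVC, /smysj/ → CCVCC, /my/ → CV, /gy/ → CV, /sjyjd/ → CCVCC.

CVCC.CCVC.CCVCC.CV.CV.CCVCC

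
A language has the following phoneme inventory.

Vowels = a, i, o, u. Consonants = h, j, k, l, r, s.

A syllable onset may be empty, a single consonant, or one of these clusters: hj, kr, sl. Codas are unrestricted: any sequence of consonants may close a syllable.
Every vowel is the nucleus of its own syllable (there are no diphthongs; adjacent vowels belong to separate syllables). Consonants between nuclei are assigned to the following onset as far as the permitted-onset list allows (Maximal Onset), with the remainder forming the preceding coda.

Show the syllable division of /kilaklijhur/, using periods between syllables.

Vowels present: i, a, i, u; each is a nucleus, giving 4 syllables.
/i…a/ gap (V1→V2): just /l/ — single C goes to the following onset.
/a…i/ gap (V2→V3): /kl/ — longest licit onset from the right is /l/, leaving /k/ as coda.
/i…u/ gap (V3→V4): /jh/ — longest licit onset from the right is /h/, leaving /j/ as coda.

ki.lak.lij.hur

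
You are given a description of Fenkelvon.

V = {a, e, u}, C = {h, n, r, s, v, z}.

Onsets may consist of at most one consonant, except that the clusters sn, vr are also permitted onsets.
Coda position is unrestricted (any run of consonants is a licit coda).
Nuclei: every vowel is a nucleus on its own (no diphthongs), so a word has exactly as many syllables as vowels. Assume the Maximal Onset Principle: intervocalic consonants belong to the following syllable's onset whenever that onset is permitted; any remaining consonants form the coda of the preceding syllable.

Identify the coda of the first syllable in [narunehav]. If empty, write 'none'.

Nuclei (vowels): a, u, e, a → 4 syllables.
σ1/σ2 boundary: /r/ is a single consonant, so it becomes the next onset.
σ2/σ3 boundary: /n/ is a single consonant, so it becomes the next onset.
σ3/σ4 boundary: just /h/ — single C goes to the following onset.
Syllabification: na.ru.ne.hav.
Syllable 1 is /na/: onset /n/, nucleus /a/, coda ∅.

none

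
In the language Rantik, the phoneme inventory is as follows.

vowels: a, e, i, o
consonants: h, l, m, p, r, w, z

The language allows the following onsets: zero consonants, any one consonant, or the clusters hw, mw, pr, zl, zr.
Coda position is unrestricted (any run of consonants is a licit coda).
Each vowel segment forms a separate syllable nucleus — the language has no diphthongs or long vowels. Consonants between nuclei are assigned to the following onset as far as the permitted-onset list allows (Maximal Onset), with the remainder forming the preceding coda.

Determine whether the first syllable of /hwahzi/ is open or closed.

closed

The vowels are a, i — 2 nuclei, so 2 syllables.
Between /a/ (V1) and /i/ (V2): /hz/; trying suffixes from longest down, /z/ is the first permitted one, so coda /h/ | onset /z/.
Result: hwah.zi.
Syllable 1 is /hwah/ with coda /h/, so it is closed.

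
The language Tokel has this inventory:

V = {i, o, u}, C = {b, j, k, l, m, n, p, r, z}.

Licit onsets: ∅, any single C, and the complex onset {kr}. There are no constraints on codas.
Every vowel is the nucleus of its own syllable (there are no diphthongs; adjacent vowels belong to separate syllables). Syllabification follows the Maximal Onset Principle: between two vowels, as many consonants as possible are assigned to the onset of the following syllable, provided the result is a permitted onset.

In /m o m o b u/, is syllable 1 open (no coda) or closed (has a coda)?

open

Vowels present: o, o, u; each is a nucleus, giving 3 syllables.
/o…o/ gap (V1→V2): /m/ is a single consonant, so it becomes the next onset.
/o…u/ gap (V2→V3): /b/ is a single consonant, so it becomes the next onset.
Result: mo.mo.bu.
Syllable 1 is /mo/; it ends in its nucleus with no coda, so it is open.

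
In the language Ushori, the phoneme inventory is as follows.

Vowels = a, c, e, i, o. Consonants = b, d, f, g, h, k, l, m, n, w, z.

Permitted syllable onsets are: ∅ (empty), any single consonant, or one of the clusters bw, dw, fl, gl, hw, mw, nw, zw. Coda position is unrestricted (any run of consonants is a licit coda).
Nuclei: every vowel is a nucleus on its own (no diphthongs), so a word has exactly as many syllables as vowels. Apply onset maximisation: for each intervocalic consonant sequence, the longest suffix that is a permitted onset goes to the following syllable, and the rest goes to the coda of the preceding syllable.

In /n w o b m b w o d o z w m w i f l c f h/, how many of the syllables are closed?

3

Nuclei (vowels): o, o, o, i, c → 5 syllables.
Between /o/ (V1) and /o/ (V2): /bmbw/ — longest licit onset from the right is /bw/, leaving /bm/ as coda.
Between /o/ (V2) and /o/ (V3): just /d/ — single C goes to the following onset.
Between /o/ (V3) and /i/ (V4): /zwmw/ splits as /zw/ + /mw/ (/mw/ is the longest suffix that is a licit onset).
Between /i/ (V4) and /c/ (V5): /fl/ — entire cluster is a permitted onset → onset /fl/, coda ∅.
So the parse is nwobm.bwo.dozw.mwi.flcfh.
Classifying each syllable: /nwobm/ (closed), /bwo/ (open), /dozw/ (closed), /mwi/ (open), /flcfh/ (closed).
Closed syllables: 3.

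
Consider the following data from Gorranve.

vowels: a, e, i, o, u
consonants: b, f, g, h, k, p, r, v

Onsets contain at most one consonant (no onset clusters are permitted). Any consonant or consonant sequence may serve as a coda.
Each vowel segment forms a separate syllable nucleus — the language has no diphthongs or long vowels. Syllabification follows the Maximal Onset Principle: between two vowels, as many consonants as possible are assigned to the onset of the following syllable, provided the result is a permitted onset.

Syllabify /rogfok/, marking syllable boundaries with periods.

rog.fok

The vowels are o, o — 2 nuclei, so 2 syllables.
Between /o/ (V1) and /o/ (V2): cluster /gf/ — the longest permitted-onset suffix is /f/; onset = /f/, preceding coda = /g/.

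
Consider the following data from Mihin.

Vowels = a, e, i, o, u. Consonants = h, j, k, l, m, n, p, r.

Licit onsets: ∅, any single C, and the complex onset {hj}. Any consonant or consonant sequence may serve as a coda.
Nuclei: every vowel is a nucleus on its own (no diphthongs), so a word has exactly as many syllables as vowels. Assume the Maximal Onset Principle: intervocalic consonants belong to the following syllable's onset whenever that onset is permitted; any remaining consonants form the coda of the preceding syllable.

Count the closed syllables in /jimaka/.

Vowels present: i, a, a; each is a nucleus, giving 3 syllables.
σ1/σ2 boundary: /m/ is a single consonant, so it becomes the next onset.
σ2/σ3 boundary: just /k/ — single C goes to the following onset.
Putting it together: ji.ma.ka.
Classifying each syllable: /ji/ (open), /ma/ (open), /ka/ (open).
Closed syllables: 0.

0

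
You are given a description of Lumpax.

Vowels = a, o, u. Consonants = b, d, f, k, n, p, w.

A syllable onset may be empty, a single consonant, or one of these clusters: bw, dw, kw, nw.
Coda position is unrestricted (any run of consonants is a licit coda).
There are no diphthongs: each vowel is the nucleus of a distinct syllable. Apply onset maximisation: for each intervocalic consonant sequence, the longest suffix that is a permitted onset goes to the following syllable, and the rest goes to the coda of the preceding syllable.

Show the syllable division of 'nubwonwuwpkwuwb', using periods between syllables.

nu.bwo.nwuwp.kwuwb

Nuclei (vowels): u, o, u, u → 4 syllables.
V1 /u/ – V2 /o/: /bw/ is a licit onset in full, so it all attaches to the next syllable.
V2 /o/ – V3 /u/: /nw/ is a licit onset in full, so it all attaches to the next syllable.
V3 /u/ – V4 /u/: /wpkw/ splits as /wp/ + /kw/ (/kw/ is the longest suffix that is a licit onset).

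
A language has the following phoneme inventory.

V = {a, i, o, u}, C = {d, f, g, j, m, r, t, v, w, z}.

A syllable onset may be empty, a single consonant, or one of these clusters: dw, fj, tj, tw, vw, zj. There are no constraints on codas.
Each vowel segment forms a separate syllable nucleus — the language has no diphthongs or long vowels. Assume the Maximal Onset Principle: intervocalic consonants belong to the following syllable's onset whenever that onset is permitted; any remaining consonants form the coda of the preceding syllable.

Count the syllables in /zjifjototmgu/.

Vowels present: i, o, o, u; each is a nucleus, giving 4 syllables.

4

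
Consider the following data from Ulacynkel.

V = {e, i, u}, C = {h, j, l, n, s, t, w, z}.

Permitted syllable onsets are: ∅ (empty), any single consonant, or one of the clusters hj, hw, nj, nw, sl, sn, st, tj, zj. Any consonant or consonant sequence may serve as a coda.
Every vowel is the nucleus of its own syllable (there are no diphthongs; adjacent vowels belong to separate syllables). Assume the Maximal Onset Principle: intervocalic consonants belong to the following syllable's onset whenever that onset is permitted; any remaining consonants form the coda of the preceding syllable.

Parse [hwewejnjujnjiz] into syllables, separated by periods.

The vowels are e, e, u, i — 4 nuclei, so 4 syllables.
/e…e/ gap (V1→V2): /w/ → onset of the next syllable (single consonants are always licit onsets).
/e…u/ gap (V2→V3): /jnj/ — longest licit onset from the right is /nj/, leaving /j/ as coda.
/u…i/ gap (V3→V4): /jnj/ splits as /j/ + /nj/ (/nj/ is the longest suffix that is a licit onset).

hwe.wej.njuj.njiz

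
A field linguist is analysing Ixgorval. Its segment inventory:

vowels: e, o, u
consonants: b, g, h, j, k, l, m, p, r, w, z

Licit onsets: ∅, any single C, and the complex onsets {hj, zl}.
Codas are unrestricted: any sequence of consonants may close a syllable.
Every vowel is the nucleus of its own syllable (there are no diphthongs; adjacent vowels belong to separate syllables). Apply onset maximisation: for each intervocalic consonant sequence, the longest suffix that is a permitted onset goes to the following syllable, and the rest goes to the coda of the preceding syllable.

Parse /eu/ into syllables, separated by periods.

Vowels present: e, u; each is a nucleus, giving 2 syllables.
σ1/σ2 boundary: no consonants, so the boundary falls immediately after /e/.

e.u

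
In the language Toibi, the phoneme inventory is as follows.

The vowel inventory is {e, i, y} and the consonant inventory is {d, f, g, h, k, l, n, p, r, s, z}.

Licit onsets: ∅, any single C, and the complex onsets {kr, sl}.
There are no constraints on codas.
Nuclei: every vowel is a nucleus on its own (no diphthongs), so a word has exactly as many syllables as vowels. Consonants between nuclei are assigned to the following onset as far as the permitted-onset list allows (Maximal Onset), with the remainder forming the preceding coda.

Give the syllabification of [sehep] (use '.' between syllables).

The vowels are e, e — 2 nuclei, so 2 syllables.
V1 /e/ – V2 /e/: /h/ is a single consonant, so it becomes the next onset.

se.hep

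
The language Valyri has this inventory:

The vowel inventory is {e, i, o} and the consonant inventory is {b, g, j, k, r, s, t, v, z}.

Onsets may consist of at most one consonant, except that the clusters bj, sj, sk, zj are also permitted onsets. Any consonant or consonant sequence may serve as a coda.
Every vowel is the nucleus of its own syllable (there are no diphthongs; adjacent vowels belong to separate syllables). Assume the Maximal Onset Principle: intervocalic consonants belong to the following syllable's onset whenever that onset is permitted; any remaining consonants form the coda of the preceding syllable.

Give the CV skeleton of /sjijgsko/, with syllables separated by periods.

CCVCC.CCV

Nuclei (vowels): i, o → 2 syllables.
/i…o/ gap (V1→V2): /jgsk/; trying suffixes from longest down, /sk/ is the first permitted one, so coda /jg/ | onset /sk/.
So the parse is sjijg.sko.
Mapping each syllable to C/V: /sjijg/ → CCVCC, /sko/ → CCV.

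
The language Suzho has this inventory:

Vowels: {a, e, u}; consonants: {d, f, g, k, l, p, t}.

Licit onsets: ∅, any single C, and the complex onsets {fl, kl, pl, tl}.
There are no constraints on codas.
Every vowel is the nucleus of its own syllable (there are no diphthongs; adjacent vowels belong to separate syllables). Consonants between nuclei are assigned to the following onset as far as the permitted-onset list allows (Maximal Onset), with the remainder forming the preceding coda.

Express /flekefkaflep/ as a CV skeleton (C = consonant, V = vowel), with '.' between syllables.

CCV.CVC.CV.CCVC

Vowels present: e, e, a, e; each is a nucleus, giving 4 syllables.
V1 /e/ – V2 /e/: /k/ → onset of the next syllable (single consonants are always licit onsets).
V2 /e/ – V3 /a/: /fk/; trying suffixes from longest down, /k/ is the first permitted one, so coda /f/ | onset /k/.
V3 /a/ – V4 /e/: /fl/ — entire cluster is a permitted onset → onset /fl/, coda ∅.
So the parse is fle.kef.ka.flep.
Mapping each syllable to C/V: /fle/ → CCV, /kef/ → CVC, /ka/ → CV, /flep/ → CCVC.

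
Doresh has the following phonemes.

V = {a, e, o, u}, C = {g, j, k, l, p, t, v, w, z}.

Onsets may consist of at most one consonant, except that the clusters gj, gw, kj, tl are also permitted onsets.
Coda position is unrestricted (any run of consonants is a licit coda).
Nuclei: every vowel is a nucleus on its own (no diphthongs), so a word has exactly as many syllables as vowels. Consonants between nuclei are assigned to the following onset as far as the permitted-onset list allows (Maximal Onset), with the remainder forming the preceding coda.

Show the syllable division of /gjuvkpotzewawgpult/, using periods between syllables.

gjuvk.pot.ze.wawg.pult

The vowels are u, o, e, a, u — 5 nuclei, so 5 syllables.
Between /u/ (V1) and /o/ (V2): cluster /vkp/ — the longest permitted-onset suffix is /p/; onset = /p/, preceding coda = /vk/.
Between /o/ (V2) and /e/ (V3): cluster /tz/ — the longest permitted-onset suffix is /z/; onset = /z/, preceding coda = /t/.
Between /e/ (V3) and /a/ (V4): /w/ is a single consonant, so it becomes the next onset.
Between /a/ (V4) and /u/ (V5): /wgp/; trying suffixes from longest down, /p/ is the first permitted one, so coda /wg/ | onset /p/.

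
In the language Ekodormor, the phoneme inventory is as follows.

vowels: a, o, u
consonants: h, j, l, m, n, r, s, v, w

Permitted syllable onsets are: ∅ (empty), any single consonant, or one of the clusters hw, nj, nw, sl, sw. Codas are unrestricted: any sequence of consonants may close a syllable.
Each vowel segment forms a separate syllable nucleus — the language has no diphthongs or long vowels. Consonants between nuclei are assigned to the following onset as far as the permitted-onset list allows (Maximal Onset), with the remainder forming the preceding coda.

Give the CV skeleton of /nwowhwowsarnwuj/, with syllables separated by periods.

CCVC.CCVC.CVC.CCVC

Nuclei (vowels): o, o, a, u → 4 syllables.
/o…o/ gap (V1→V2): /whw/ — longest licit onset from the right is /hw/, leaving /w/ as coda.
/o…a/ gap (V2→V3): /ws/; trying suffixes from longest down, /s/ is the first permitted one, so coda /w/ | onset /s/.
/a…u/ gap (V3→V4): cluster /rnw/ — the longest permitted-onset suffix is /nw/; onset = /nw/, preceding coda = /r/.
Result: nwow.hwow.sar.nwuj.
Mapping each syllable to C/V: /nwow/ → CCVC, /hwow/ → CCVC, /sar/ → CVC, /nwuj/ → CCVC.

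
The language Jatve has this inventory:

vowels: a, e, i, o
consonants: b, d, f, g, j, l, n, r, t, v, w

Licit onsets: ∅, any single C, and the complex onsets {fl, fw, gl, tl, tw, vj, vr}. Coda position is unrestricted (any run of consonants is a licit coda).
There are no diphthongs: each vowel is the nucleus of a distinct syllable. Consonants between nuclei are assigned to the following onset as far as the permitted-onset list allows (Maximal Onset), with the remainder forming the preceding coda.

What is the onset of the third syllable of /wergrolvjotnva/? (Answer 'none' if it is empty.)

The vowels are e, o, o, a — 4 nuclei, so 4 syllables.
V1 /e/ – V2 /o/: /rgr/; trying suffixes from longest down, /r/ is the first permitted one, so coda /rg/ | onset /r/.
V2 /o/ – V3 /o/: /lvj/ — longest licit onset from the right is /vj/, leaving /l/ as coda.
V3 /o/ – V4 /a/: /tnv/; trying suffixes from longest down, /v/ is the first permitted one, so coda /tn/ | onset /v/.
Syllabification: werg.rol.vjotn.va.
Syllable 3 is /vjotn/: onset /vj/, nucleus /o/, coda /tn/.

vj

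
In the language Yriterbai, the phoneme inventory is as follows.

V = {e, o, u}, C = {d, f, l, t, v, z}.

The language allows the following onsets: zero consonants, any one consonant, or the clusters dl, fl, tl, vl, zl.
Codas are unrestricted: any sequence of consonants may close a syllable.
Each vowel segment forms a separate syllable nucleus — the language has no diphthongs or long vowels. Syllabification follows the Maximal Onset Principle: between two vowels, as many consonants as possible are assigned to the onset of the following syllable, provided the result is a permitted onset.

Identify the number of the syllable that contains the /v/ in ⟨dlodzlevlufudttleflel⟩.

The vowels are o, e, u, u, e, e — 6 nuclei, so 6 syllables.
σ1/σ2 boundary: /dzl/ splits as /d/ + /zl/ (/zl/ is the longest suffix that is a licit onset).
σ2/σ3 boundary: /vl/ — entire cluster is a permitted onset → onset /vl/, coda ∅.
σ3/σ4 boundary: /f/ → onset of the next syllable (single consonants are always licit onsets).
σ4/σ5 boundary: /dttl/ splits as /dt/ + /tl/ (/tl/ is the longest suffix that is a licit onset).
σ5/σ6 boundary: /fl/ is a licit onset in full, so it all attaches to the next syllable.
So the parse is dlod.zle.vlu.fudt.tle.flel.
The /v/ is in the onset of syllable 3 (/vlu/).

3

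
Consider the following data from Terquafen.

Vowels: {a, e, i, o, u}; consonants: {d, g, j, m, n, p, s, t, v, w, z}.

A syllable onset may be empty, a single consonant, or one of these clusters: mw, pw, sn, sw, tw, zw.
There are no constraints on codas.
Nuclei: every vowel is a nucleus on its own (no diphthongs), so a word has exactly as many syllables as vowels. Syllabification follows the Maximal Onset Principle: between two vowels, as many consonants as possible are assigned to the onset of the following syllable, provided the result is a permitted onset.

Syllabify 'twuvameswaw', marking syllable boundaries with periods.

Vowels present: u, a, e, a; each is a nucleus, giving 4 syllables.
σ1/σ2 boundary: /v/ is a single consonant, so it becomes the next onset.
σ2/σ3 boundary: just /m/ — single C goes to the following onset.
σ3/σ4 boundary: /sw/ — entire cluster is a permitted onset → onset /sw/, coda ∅.

twu.va.me.swaw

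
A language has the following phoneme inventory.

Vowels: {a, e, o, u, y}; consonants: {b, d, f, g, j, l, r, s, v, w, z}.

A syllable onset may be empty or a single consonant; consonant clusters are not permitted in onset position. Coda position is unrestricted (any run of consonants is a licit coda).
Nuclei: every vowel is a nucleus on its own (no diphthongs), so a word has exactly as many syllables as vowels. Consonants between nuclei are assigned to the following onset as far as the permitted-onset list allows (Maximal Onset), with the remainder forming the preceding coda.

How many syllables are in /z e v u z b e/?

The vowels are e, u, e — 3 nuclei, so 3 syllables.

3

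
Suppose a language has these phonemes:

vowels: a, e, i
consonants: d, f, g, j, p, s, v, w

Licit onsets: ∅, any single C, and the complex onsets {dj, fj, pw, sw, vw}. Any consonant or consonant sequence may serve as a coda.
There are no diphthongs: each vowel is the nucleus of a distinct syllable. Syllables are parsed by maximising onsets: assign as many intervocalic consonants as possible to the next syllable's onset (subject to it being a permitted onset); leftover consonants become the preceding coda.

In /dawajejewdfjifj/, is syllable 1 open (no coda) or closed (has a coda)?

open

The vowels are a, a, e, e, i — 5 nuclei, so 5 syllables.
/a…a/ gap (V1→V2): just /w/ — single C goes to the following onset.
/a…e/ gap (V2→V3): /j/ → onset of the next syllable (single consonants are always licit onsets).
/e…e/ gap (V3→V4): just /j/ — single C goes to the following onset.
/e…i/ gap (V4→V5): /wdfj/ splits as /wd/ + /fj/ (/fj/ is the longest suffix that is a licit onset).
Putting it together: da.wa.je.jewd.fjifj.
Syllable 1 is /da/; it ends in its nucleus with no coda, so it is open.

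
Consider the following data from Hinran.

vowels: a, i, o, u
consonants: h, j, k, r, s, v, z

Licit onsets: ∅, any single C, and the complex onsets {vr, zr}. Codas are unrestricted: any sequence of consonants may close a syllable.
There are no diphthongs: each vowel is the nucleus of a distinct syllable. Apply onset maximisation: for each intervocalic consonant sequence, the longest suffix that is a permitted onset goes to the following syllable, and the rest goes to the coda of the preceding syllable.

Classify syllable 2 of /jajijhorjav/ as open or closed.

The vowels are a, i, o, a — 4 nuclei, so 4 syllables.
/a…i/ gap (V1→V2): just /j/ — single C goes to the following onset.
/i…o/ gap (V2→V3): cluster /jh/ — the longest permitted-onset suffix is /h/; onset = /h/, preceding coda = /j/.
/o…a/ gap (V3→V4): /rj/; trying suffixes from longest down, /j/ is the first permitted one, so coda /r/ | onset /j/.
Syllabification: ja.jij.hor.jav.
Syllable 2 is /jij/ with coda /j/, so it is closed.

closed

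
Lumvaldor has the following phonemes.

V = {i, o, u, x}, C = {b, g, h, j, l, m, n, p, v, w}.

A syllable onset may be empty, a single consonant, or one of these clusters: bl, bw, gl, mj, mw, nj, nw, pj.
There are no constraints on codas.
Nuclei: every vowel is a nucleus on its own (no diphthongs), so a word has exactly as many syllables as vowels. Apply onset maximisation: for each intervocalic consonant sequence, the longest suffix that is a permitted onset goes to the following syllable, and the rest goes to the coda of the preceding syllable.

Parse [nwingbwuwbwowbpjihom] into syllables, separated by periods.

The vowels are i, u, o, i, o — 5 nuclei, so 5 syllables.
σ1/σ2 boundary: /ngbw/ splits as /ng/ + /bw/ (/bw/ is the longest suffix that is a licit onset).
σ2/σ3 boundary: /wbw/ — longest licit onset from the right is /bw/, leaving /w/ as coda.
σ3/σ4 boundary: /wbpj/ — longest licit onset from the right is /pj/, leaving /wb/ as coda.
σ4/σ5 boundary: /h/ → onset of the next syllable (single consonants are always licit onsets).

nwing.bwuw.bwowb.pji.hom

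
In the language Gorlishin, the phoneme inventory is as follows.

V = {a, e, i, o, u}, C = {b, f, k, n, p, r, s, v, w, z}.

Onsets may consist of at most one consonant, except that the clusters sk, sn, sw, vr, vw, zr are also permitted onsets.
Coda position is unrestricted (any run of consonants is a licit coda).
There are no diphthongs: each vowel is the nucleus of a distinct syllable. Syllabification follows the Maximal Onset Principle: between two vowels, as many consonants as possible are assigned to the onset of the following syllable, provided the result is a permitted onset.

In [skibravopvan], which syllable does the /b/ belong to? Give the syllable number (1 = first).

1

Nuclei (vowels): i, a, o, a → 4 syllables.
Between /i/ (V1) and /a/ (V2): /br/ splits as /b/ + /r/ (/r/ is the longest suffix that is a licit onset).
Between /a/ (V2) and /o/ (V3): just /v/ — single C goes to the following onset.
Between /o/ (V3) and /a/ (V4): /pv/; trying suffixes from longest down, /v/ is the first permitted one, so coda /p/ | onset /v/.
So the parse is skib.ra.vop.van.
The /b/ is in the coda of syllable 1 (/skib/).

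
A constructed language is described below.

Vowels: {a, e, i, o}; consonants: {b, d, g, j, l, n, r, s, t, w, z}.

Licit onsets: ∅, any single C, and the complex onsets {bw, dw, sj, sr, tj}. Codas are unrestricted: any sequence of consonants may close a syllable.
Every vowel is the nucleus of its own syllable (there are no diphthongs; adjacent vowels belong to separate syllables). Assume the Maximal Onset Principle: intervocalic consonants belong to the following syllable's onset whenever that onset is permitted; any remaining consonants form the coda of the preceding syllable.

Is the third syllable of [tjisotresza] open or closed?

The vowels are i, o, e, a — 4 nuclei, so 4 syllables.
Between /i/ (V1) and /o/ (V2): /s/ is a single consonant, so it becomes the next onset.
Between /o/ (V2) and /e/ (V3): /tr/; trying suffixes from longest down, /r/ is the first permitted one, so coda /t/ | onset /r/.
Between /e/ (V3) and /a/ (V4): /sz/ — longest licit onset from the right is /z/, leaving /s/ as coda.
Putting it together: tji.sot.res.za.
Syllable 3 is /res/ with coda /s/, so it is closed.

closed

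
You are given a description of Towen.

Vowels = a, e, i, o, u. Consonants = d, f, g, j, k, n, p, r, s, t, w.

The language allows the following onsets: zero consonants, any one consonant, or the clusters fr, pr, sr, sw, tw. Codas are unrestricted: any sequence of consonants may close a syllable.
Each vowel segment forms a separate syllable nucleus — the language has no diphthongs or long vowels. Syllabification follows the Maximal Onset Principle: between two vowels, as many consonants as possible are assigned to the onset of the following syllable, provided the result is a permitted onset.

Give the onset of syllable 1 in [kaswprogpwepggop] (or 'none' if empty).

The vowels are a, o, e, o — 4 nuclei, so 4 syllables.
σ1/σ2 boundary: /swpr/ splits as /sw/ + /pr/ (/pr/ is the longest suffix that is a licit onset).
σ2/σ3 boundary: /gpw/; trying suffixes from longest down, /w/ is the first permitted one, so coda /gp/ | onset /w/.
σ3/σ4 boundary: /pgg/ — longest licit onset from the right is /g/, leaving /pg/ as coda.
Syllabification: kasw.progp.wepg.gop.
Syllable 1 is /kasw/: onset /k/, nucleus /a/, coda /sw/.

k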